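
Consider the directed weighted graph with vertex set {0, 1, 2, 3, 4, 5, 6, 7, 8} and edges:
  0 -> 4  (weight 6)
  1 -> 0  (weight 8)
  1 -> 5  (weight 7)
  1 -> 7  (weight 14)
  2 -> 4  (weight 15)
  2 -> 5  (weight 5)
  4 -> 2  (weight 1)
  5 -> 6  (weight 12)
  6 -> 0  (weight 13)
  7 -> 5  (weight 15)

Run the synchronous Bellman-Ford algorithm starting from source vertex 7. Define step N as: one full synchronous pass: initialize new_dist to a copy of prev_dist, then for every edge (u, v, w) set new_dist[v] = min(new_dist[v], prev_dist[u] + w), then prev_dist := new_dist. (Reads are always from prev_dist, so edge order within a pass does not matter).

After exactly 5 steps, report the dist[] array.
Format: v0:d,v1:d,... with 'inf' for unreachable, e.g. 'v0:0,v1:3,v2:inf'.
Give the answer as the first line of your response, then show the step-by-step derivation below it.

v0:40,v1:inf,v2:47,v3:inf,v4:46,v5:15,v6:27,v7:0,v8:inf

step 1: dist = v0:inf,v1:inf,v2:inf,v3:inf,v4:inf,v5:15,v6:inf,v7:0,v8:inf
step 2: dist = v0:inf,v1:inf,v2:inf,v3:inf,v4:inf,v5:15,v6:27,v7:0,v8:inf
step 3: dist = v0:40,v1:inf,v2:inf,v3:inf,v4:inf,v5:15,v6:27,v7:0,v8:inf
step 4: dist = v0:40,v1:inf,v2:inf,v3:inf,v4:46,v5:15,v6:27,v7:0,v8:inf
step 5: dist = v0:40,v1:inf,v2:47,v3:inf,v4:46,v5:15,v6:27,v7:0,v8:inf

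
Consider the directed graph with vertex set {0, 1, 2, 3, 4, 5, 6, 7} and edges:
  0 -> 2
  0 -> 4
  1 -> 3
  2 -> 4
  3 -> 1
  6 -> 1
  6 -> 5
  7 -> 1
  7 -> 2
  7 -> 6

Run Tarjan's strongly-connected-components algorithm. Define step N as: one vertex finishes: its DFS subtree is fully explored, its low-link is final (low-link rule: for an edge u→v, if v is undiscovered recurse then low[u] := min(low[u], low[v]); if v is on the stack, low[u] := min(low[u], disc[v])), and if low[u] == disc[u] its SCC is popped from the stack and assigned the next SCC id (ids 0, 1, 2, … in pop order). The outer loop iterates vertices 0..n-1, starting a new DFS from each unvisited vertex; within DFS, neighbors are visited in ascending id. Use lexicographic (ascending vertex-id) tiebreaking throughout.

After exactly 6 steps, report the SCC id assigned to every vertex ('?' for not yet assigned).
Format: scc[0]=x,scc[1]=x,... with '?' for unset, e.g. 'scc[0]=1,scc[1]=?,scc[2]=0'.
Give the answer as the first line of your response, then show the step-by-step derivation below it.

scc[0]=2,scc[1]=3,scc[2]=1,scc[3]=3,scc[4]=0,scc[5]=4,scc[6]=?,scc[7]=?

step 1: low=(low[0]=0,low[1]=?,low[2]=1,low[3]=?,low[4]=2,low[5]=?,low[6]=?,low[7]=?); scc=(scc[0]=?,scc[1]=?,scc[2]=?,scc[3]=?,scc[4]=0,scc[5]=?,scc[6]=?,scc[7]=?)
step 2: low=(low[0]=0,low[1]=?,low[2]=1,low[3]=?,low[4]=2,low[5]=?,low[6]=?,low[7]=?); scc=(scc[0]=?,scc[1]=?,scc[2]=1,scc[3]=?,scc[4]=0,scc[5]=?,scc[6]=?,scc[7]=?)
step 3: low=(low[0]=0,low[1]=?,low[2]=1,low[3]=?,low[4]=2,low[5]=?,low[6]=?,low[7]=?); scc=(scc[0]=2,scc[1]=?,scc[2]=1,scc[3]=?,scc[4]=0,scc[5]=?,scc[6]=?,scc[7]=?)
step 4: low=(low[0]=0,low[1]=3,low[2]=1,low[3]=3,low[4]=2,low[5]=?,low[6]=?,low[7]=?); scc=(scc[0]=2,scc[1]=?,scc[2]=1,scc[3]=?,scc[4]=0,scc[5]=?,scc[6]=?,scc[7]=?)
step 5: low=(low[0]=0,low[1]=3,low[2]=1,low[3]=3,low[4]=2,low[5]=?,low[6]=?,low[7]=?); scc=(scc[0]=2,scc[1]=3,scc[2]=1,scc[3]=3,scc[4]=0,scc[5]=?,scc[6]=?,scc[7]=?)
step 6: low=(low[0]=0,low[1]=3,low[2]=1,low[3]=3,low[4]=2,low[5]=5,low[6]=?,low[7]=?); scc=(scc[0]=2,scc[1]=3,scc[2]=1,scc[3]=3,scc[4]=0,scc[5]=4,scc[6]=?,scc[7]=?)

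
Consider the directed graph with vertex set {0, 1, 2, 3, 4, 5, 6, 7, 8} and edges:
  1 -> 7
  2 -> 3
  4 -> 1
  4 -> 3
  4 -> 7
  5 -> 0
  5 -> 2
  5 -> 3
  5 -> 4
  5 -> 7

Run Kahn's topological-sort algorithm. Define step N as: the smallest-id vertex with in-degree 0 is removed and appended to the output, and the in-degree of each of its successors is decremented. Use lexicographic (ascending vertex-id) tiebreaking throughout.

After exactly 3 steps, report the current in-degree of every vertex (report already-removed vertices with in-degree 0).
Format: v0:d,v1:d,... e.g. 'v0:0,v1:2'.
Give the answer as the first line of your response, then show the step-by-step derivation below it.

v0:0,v1:1,v2:0,v3:1,v4:0,v5:0,v6:0,v7:2,v8:0

step 1: output 5; order=[5]; indeg=(0,1,0,2,0,0,0,2,0)
step 2: output 0; order=[5,0]; indeg=(0,1,0,2,0,0,0,2,0)
step 3: output 2; order=[5,0,2]; indeg=(0,1,0,1,0,0,0,2,0)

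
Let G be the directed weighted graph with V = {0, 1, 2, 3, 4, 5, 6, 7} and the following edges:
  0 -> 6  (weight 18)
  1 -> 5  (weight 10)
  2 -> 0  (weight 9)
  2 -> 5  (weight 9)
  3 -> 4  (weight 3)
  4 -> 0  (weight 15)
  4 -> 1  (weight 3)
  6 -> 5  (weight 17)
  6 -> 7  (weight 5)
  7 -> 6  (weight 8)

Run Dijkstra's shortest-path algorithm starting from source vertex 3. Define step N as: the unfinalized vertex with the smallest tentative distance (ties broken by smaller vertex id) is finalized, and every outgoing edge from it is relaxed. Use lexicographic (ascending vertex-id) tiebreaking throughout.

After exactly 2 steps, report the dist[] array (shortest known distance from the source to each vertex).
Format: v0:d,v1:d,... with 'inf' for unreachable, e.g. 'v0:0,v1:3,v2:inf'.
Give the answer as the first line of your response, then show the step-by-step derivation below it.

v0:18,v1:6,v2:inf,v3:0,v4:3,v5:inf,v6:inf,v7:inf

step 1: dist = v0:inf,v1:inf,v2:inf,v3:0,v4:3,v5:inf,v6:inf,v7:inf
step 2: dist = v0:18,v1:6,v2:inf,v3:0,v4:3,v5:inf,v6:inf,v7:inf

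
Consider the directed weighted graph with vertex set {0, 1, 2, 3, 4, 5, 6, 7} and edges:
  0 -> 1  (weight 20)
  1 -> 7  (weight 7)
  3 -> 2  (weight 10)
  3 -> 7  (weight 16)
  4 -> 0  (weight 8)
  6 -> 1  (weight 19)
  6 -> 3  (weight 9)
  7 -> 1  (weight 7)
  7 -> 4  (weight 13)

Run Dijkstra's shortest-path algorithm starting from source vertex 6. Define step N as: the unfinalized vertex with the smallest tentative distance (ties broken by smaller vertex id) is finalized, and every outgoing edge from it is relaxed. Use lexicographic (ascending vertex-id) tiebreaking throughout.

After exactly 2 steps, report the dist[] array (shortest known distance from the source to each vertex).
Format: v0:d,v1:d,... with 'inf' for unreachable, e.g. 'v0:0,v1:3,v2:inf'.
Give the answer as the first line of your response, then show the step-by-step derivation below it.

v0:inf,v1:19,v2:19,v3:9,v4:inf,v5:inf,v6:0,v7:25

step 1: dist = v0:inf,v1:19,v2:inf,v3:9,v4:inf,v5:inf,v6:0,v7:inf
step 2: dist = v0:inf,v1:19,v2:19,v3:9,v4:inf,v5:inf,v6:0,v7:25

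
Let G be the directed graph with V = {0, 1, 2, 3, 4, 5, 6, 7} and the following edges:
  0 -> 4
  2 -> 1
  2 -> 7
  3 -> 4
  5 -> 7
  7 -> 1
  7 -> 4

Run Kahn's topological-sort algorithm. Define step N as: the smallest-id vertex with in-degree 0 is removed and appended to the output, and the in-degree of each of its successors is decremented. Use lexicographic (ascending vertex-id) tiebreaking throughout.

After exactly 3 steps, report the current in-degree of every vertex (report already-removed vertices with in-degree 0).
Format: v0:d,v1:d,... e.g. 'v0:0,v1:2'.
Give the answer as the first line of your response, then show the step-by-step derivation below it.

v0:0,v1:1,v2:0,v3:0,v4:1,v5:0,v6:0,v7:1

step 1: output 0; order=[0]; indeg=(0,2,0,0,2,0,0,2)
step 2: output 2; order=[0,2]; indeg=(0,1,0,0,2,0,0,1)
step 3: output 3; order=[0,2,3]; indeg=(0,1,0,0,1,0,0,1)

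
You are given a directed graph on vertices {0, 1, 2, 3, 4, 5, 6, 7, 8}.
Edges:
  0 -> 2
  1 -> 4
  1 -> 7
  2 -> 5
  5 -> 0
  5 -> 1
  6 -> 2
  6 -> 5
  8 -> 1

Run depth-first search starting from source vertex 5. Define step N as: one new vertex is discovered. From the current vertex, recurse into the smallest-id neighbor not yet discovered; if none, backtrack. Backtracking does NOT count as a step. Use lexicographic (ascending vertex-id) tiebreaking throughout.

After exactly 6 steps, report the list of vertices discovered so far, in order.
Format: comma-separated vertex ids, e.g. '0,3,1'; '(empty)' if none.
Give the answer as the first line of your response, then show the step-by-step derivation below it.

5,0,2,1,4,7

step 1: discover 5; path=5; order=5
step 2: discover 0; path=5>0; order=5,0
step 3: discover 2; path=5>0>2; order=5,0,2
step 4: discover 1; path=5>1; order=5,0,2,1
step 5: discover 4; path=5>1>4; order=5,0,2,1,4
step 6: discover 7; path=5>1>7; order=5,0,2,1,4,7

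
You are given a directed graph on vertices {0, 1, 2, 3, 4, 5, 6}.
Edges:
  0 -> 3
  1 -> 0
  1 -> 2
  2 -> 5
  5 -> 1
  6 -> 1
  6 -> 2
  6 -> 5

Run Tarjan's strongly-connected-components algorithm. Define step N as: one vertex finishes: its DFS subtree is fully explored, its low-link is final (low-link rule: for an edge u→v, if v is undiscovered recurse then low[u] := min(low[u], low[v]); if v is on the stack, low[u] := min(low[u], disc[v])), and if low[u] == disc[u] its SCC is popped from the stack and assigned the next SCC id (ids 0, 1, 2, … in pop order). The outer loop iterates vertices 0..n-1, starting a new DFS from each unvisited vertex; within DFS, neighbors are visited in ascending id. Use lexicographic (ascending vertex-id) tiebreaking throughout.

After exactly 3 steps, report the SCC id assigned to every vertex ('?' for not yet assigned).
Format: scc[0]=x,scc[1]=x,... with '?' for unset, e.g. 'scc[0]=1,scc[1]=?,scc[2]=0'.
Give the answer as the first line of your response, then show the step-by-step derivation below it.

scc[0]=1,scc[1]=?,scc[2]=?,scc[3]=0,scc[4]=?,scc[5]=?,scc[6]=?

step 1: low=(low[0]=0,low[1]=?,low[2]=?,low[3]=1,low[4]=?,low[5]=?,low[6]=?); scc=(scc[0]=?,scc[1]=?,scc[2]=?,scc[3]=0,scc[4]=?,scc[5]=?,scc[6]=?)
step 2: low=(low[0]=0,low[1]=?,low[2]=?,low[3]=1,low[4]=?,low[5]=?,low[6]=?); scc=(scc[0]=1,scc[1]=?,scc[2]=?,scc[3]=0,scc[4]=?,scc[5]=?,scc[6]=?)
step 3: low=(low[0]=0,low[1]=2,low[2]=3,low[3]=1,low[4]=?,low[5]=2,low[6]=?); scc=(scc[0]=1,scc[1]=?,scc[2]=?,scc[3]=0,scc[4]=?,scc[5]=?,scc[6]=?)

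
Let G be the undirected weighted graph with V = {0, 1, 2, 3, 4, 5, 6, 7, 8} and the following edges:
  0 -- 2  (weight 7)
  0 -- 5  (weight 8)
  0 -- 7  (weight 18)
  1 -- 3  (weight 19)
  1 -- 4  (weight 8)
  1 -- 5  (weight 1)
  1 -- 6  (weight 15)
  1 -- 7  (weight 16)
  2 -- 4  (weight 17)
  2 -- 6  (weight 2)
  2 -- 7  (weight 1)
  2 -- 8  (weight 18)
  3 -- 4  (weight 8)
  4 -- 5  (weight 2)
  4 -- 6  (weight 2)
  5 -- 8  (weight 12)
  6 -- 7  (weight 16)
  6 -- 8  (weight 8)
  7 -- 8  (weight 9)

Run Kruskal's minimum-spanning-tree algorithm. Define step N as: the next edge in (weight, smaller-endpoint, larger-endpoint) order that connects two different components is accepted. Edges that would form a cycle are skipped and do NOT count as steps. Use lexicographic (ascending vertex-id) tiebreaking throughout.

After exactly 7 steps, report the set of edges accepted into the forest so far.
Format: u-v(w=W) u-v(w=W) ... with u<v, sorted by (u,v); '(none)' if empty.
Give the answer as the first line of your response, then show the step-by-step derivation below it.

0-2(w=7) 1-5(w=1) 2-6(w=2) 2-7(w=1) 3-4(w=8) 4-5(w=2) 4-6(w=2)

step 1: add edge 1-5 (w=1); MST = {1-5(w=1)}
step 2: add edge 2-7 (w=1); MST = {1-5(w=1) 2-7(w=1)}
step 3: add edge 2-6 (w=2); MST = {1-5(w=1) 2-6(w=2) 2-7(w=1)}
step 4: add edge 4-5 (w=2); MST = {1-5(w=1) 2-6(w=2) 2-7(w=1) 4-5(w=2)}
step 5: add edge 4-6 (w=2); MST = {1-5(w=1) 2-6(w=2) 2-7(w=1) 4-5(w=2) 4-6(w=2)}
step 6: add edge 0-2 (w=7); MST = {0-2(w=7) 1-5(w=1) 2-6(w=2) 2-7(w=1) 4-5(w=2) 4-6(w=2)}
step 7: add edge 3-4 (w=8); MST = {0-2(w=7) 1-5(w=1) 2-6(w=2) 2-7(w=1) 3-4(w=8) 4-5(w=2) 4-6(w=2)}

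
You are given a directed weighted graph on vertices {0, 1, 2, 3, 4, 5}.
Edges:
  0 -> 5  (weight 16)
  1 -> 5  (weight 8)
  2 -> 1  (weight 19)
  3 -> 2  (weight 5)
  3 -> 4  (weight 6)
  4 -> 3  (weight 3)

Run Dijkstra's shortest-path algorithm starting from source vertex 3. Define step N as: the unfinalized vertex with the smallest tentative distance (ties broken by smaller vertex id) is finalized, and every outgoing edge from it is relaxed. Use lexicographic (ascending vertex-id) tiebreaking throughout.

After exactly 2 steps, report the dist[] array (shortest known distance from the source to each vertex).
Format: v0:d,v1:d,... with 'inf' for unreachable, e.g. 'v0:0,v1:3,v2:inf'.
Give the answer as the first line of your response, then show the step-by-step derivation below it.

v0:inf,v1:24,v2:5,v3:0,v4:6,v5:inf

step 1: dist = v0:inf,v1:inf,v2:5,v3:0,v4:6,v5:inf
step 2: dist = v0:inf,v1:24,v2:5,v3:0,v4:6,v5:inf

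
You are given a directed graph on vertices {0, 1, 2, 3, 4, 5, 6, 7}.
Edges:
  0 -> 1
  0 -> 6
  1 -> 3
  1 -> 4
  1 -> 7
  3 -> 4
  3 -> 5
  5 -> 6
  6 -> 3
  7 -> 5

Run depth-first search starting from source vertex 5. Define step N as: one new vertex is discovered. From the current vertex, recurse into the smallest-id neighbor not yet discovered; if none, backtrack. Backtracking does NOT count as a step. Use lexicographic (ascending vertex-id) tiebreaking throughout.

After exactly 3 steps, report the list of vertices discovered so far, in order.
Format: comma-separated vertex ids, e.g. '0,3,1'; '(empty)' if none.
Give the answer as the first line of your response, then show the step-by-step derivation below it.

5,6,3

step 1: discover 5; path=5; order=5
step 2: discover 6; path=5>6; order=5,6
step 3: discover 3; path=5>6>3; order=5,6,3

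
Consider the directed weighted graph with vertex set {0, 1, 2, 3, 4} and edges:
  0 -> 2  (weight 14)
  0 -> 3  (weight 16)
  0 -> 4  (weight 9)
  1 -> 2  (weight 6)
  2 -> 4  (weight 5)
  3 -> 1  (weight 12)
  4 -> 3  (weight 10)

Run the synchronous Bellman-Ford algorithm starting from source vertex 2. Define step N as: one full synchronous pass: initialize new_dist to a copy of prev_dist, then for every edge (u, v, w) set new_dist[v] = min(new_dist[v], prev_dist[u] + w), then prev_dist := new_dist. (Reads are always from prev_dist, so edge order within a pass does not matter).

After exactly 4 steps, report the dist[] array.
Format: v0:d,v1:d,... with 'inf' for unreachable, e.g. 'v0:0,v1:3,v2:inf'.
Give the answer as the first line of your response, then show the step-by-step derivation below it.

v0:inf,v1:27,v2:0,v3:15,v4:5

step 1: dist = v0:inf,v1:inf,v2:0,v3:inf,v4:5
step 2: dist = v0:inf,v1:inf,v2:0,v3:15,v4:5
step 3: dist = v0:inf,v1:27,v2:0,v3:15,v4:5
step 4: dist = v0:inf,v1:27,v2:0,v3:15,v4:5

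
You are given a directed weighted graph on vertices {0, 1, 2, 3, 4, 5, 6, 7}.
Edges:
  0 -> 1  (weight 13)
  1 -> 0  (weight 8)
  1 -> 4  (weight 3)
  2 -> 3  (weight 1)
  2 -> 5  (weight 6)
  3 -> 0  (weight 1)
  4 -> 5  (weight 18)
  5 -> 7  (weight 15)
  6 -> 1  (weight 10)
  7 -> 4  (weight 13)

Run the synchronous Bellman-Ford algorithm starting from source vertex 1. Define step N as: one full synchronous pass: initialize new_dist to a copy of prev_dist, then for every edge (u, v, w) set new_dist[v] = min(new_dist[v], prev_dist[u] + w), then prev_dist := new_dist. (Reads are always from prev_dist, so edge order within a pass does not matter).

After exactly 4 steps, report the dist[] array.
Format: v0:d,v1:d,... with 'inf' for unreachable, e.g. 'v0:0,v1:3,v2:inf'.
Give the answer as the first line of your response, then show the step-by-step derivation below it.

v0:8,v1:0,v2:inf,v3:inf,v4:3,v5:21,v6:inf,v7:36

step 1: dist = v0:8,v1:0,v2:inf,v3:inf,v4:3,v5:inf,v6:inf,v7:inf
step 2: dist = v0:8,v1:0,v2:inf,v3:inf,v4:3,v5:21,v6:inf,v7:inf
step 3: dist = v0:8,v1:0,v2:inf,v3:inf,v4:3,v5:21,v6:inf,v7:36
step 4: dist = v0:8,v1:0,v2:inf,v3:inf,v4:3,v5:21,v6:inf,v7:36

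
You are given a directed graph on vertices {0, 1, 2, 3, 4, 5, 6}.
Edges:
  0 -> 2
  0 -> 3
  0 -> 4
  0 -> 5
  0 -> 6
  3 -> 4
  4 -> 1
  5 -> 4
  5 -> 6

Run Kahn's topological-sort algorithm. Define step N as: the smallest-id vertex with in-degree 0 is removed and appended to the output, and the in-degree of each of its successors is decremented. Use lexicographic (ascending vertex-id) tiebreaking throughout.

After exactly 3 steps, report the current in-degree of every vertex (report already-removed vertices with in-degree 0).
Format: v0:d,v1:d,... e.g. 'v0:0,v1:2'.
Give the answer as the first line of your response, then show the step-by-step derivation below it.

v0:0,v1:1,v2:0,v3:0,v4:1,v5:0,v6:1

step 1: output 0; order=[0]; indeg=(0,1,0,0,2,0,1)
step 2: output 2; order=[0,2]; indeg=(0,1,0,0,2,0,1)
step 3: output 3; order=[0,2,3]; indeg=(0,1,0,0,1,0,1)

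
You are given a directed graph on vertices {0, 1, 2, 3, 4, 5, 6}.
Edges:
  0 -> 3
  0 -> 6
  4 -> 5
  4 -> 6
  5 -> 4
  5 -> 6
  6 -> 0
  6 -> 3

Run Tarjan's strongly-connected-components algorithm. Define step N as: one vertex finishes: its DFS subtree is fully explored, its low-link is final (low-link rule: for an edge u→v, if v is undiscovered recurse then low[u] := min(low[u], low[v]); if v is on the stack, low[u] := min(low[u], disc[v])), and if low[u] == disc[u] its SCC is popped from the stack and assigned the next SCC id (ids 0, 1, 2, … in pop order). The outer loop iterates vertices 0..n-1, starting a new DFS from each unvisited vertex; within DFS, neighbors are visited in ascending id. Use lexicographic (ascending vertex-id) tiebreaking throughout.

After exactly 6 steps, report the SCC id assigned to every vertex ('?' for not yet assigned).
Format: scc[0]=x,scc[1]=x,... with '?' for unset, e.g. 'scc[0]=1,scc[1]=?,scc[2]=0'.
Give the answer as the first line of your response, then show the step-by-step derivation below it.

scc[0]=1,scc[1]=2,scc[2]=3,scc[3]=0,scc[4]=?,scc[5]=?,scc[6]=1

step 1: low=(low[0]=0,low[1]=?,low[2]=?,low[3]=1,low[4]=?,low[5]=?,low[6]=?); scc=(scc[0]=?,scc[1]=?,scc[2]=?,scc[3]=0,scc[4]=?,scc[5]=?,scc[6]=?)
step 2: low=(low[0]=0,low[1]=?,low[2]=?,low[3]=1,low[4]=?,low[5]=?,low[6]=0); scc=(scc[0]=?,scc[1]=?,scc[2]=?,scc[3]=0,scc[4]=?,scc[5]=?,scc[6]=?)
step 3: low=(low[0]=0,low[1]=?,low[2]=?,low[3]=1,low[4]=?,low[5]=?,low[6]=0); scc=(scc[0]=1,scc[1]=?,scc[2]=?,scc[3]=0,scc[4]=?,scc[5]=?,scc[6]=1)
step 4: low=(low[0]=0,low[1]=3,low[2]=?,low[3]=1,low[4]=?,low[5]=?,low[6]=0); scc=(scc[0]=1,scc[1]=2,scc[2]=?,scc[3]=0,scc[4]=?,scc[5]=?,scc[6]=1)
step 5: low=(low[0]=0,low[1]=3,low[2]=4,low[3]=1,low[4]=?,low[5]=?,low[6]=0); scc=(scc[0]=1,scc[1]=2,scc[2]=3,scc[3]=0,scc[4]=?,scc[5]=?,scc[6]=1)
step 6: low=(low[0]=0,low[1]=3,low[2]=4,low[3]=1,low[4]=5,low[5]=5,low[6]=0); scc=(scc[0]=1,scc[1]=2,scc[2]=3,scc[3]=0,scc[4]=?,scc[5]=?,scc[6]=1)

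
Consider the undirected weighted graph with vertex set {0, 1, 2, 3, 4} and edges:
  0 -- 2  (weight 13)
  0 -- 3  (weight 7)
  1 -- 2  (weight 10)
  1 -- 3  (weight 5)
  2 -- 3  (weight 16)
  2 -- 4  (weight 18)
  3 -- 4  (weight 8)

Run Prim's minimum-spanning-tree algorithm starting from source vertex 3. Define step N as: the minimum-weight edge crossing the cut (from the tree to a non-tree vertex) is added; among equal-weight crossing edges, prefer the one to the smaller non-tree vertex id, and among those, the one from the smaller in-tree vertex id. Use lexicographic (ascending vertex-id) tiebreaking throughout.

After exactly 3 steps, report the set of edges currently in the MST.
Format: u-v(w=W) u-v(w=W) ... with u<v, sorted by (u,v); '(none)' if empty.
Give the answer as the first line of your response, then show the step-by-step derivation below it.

0-3(w=7) 1-3(w=5) 3-4(w=8)

step 1: add edge 1-3 (w=5); MST = {1-3(w=5)}
step 2: add edge 0-3 (w=7); MST = {0-3(w=7) 1-3(w=5)}
step 3: add edge 3-4 (w=8); MST = {0-3(w=7) 1-3(w=5) 3-4(w=8)}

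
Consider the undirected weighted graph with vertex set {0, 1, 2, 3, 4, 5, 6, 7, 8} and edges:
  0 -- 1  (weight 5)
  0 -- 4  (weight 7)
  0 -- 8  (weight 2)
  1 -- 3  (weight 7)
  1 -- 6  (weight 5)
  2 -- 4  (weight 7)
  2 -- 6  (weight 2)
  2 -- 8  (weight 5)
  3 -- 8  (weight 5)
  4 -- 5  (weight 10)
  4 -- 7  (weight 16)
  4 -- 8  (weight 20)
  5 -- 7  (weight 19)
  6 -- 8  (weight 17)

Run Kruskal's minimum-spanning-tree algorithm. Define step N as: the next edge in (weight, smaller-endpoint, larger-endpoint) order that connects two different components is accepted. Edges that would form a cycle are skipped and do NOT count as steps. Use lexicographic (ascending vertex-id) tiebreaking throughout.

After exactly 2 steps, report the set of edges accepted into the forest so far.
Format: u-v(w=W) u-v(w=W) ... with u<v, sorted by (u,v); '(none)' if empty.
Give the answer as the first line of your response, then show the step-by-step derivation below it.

0-8(w=2) 2-6(w=2)

step 1: add edge 0-8 (w=2); MST = {0-8(w=2)}
step 2: add edge 2-6 (w=2); MST = {0-8(w=2) 2-6(w=2)}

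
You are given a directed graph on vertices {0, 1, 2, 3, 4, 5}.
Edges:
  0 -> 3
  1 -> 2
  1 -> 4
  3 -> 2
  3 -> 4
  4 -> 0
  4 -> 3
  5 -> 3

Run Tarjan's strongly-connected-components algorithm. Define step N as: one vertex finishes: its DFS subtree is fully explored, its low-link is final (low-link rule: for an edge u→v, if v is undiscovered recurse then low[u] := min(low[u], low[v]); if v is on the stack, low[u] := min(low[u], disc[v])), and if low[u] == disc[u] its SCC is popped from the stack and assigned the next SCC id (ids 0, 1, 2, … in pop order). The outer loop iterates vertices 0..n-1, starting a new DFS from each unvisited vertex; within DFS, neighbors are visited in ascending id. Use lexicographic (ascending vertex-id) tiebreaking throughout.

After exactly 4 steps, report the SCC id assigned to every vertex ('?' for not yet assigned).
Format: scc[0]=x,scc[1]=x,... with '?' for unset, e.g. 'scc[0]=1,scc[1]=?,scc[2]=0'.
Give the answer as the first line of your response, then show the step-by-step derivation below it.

scc[0]=1,scc[1]=?,scc[2]=0,scc[3]=1,scc[4]=1,scc[5]=?

step 1: low=(low[0]=0,low[1]=?,low[2]=2,low[3]=1,low[4]=?,low[5]=?); scc=(scc[0]=?,scc[1]=?,scc[2]=0,scc[3]=?,scc[4]=?,scc[5]=?)
step 2: low=(low[0]=0,low[1]=?,low[2]=2,low[3]=1,low[4]=0,low[5]=?); scc=(scc[0]=?,scc[1]=?,scc[2]=0,scc[3]=?,scc[4]=?,scc[5]=?)
step 3: low=(low[0]=0,low[1]=?,low[2]=2,low[3]=0,low[4]=0,low[5]=?); scc=(scc[0]=?,scc[1]=?,scc[2]=0,scc[3]=?,scc[4]=?,scc[5]=?)
step 4: low=(low[0]=0,low[1]=?,low[2]=2,low[3]=0,low[4]=0,low[5]=?); scc=(scc[0]=1,scc[1]=?,scc[2]=0,scc[3]=1,scc[4]=1,scc[5]=?)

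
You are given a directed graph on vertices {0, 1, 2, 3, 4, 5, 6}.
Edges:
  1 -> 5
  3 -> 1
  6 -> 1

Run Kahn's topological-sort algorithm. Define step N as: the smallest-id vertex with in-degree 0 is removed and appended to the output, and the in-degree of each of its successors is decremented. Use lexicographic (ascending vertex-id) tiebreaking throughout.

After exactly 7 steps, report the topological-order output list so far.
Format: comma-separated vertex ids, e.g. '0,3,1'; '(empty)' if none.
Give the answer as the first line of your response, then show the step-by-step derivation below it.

0,2,3,4,6,1,5

step 1: output 0; order=[0]; indeg=(0,2,0,0,0,1,0)
step 2: output 2; order=[0,2]; indeg=(0,2,0,0,0,1,0)
step 3: output 3; order=[0,2,3]; indeg=(0,1,0,0,0,1,0)
step 4: output 4; order=[0,2,3,4]; indeg=(0,1,0,0,0,1,0)
step 5: output 6; order=[0,2,3,4,6]; indeg=(0,0,0,0,0,1,0)
step 6: output 1; order=[0,2,3,4,6,1]; indeg=(0,0,0,0,0,0,0)
step 7: output 5; order=[0,2,3,4,6,1,5]; indeg=(0,0,0,0,0,0,0)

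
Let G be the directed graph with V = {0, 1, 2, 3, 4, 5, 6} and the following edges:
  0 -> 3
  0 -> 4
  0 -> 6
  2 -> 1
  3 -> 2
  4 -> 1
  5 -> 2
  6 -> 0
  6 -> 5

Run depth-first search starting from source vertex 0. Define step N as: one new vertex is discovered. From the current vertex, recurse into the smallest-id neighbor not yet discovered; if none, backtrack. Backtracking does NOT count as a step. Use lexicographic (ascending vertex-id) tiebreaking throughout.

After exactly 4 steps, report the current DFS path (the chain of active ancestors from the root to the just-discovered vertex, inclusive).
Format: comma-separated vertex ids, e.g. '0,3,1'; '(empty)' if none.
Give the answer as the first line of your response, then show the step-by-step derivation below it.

0,3,2,1

step 1: discover 0; path=0; order=0
step 2: discover 3; path=0>3; order=0,3
step 3: discover 2; path=0>3>2; order=0,3,2
step 4: discover 1; path=0>3>2>1; order=0,3,2,1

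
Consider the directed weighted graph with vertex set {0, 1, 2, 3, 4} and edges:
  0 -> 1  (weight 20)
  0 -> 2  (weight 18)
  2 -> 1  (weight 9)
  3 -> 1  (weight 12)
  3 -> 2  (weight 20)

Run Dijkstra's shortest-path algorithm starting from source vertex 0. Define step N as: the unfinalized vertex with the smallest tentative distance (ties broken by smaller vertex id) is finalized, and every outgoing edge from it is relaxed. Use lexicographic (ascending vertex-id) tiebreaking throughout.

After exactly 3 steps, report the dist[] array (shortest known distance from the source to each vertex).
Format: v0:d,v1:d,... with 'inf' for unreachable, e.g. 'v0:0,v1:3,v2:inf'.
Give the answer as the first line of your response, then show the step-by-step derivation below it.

v0:0,v1:20,v2:18,v3:inf,v4:inf

step 1: dist = v0:0,v1:20,v2:18,v3:inf,v4:inf
step 2: dist = v0:0,v1:20,v2:18,v3:inf,v4:inf
step 3: dist = v0:0,v1:20,v2:18,v3:inf,v4:inf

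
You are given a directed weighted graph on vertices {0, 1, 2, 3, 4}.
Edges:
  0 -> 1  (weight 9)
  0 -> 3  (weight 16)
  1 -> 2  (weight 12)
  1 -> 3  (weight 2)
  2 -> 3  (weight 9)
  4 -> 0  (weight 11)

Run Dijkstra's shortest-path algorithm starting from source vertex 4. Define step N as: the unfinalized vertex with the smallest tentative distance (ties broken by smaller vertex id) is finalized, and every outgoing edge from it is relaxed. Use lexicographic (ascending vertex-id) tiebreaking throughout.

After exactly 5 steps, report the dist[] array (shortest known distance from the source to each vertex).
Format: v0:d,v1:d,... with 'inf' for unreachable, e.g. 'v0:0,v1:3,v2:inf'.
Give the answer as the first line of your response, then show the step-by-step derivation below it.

v0:11,v1:20,v2:32,v3:22,v4:0

step 1: dist = v0:11,v1:inf,v2:inf,v3:inf,v4:0
step 2: dist = v0:11,v1:20,v2:inf,v3:27,v4:0
step 3: dist = v0:11,v1:20,v2:32,v3:22,v4:0
step 4: dist = v0:11,v1:20,v2:32,v3:22,v4:0
step 5: dist = v0:11,v1:20,v2:32,v3:22,v4:0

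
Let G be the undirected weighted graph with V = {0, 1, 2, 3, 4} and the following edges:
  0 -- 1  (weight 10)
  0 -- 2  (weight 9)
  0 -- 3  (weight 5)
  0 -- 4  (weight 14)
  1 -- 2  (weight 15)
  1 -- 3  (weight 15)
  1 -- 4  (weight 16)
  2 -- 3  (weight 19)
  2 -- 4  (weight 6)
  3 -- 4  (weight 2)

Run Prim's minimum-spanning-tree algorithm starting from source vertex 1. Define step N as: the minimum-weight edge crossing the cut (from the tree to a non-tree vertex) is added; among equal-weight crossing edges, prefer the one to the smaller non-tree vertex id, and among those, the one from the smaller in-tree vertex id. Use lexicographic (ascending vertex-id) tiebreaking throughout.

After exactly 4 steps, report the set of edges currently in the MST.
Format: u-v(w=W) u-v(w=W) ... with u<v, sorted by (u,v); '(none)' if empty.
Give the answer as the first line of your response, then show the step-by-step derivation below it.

0-1(w=10) 0-3(w=5) 2-4(w=6) 3-4(w=2)

step 1: add edge 0-1 (w=10); MST = {0-1(w=10)}
step 2: add edge 0-3 (w=5); MST = {0-1(w=10) 0-3(w=5)}
step 3: add edge 3-4 (w=2); MST = {0-1(w=10) 0-3(w=5) 3-4(w=2)}
step 4: add edge 2-4 (w=6); MST = {0-1(w=10) 0-3(w=5) 2-4(w=6) 3-4(w=2)}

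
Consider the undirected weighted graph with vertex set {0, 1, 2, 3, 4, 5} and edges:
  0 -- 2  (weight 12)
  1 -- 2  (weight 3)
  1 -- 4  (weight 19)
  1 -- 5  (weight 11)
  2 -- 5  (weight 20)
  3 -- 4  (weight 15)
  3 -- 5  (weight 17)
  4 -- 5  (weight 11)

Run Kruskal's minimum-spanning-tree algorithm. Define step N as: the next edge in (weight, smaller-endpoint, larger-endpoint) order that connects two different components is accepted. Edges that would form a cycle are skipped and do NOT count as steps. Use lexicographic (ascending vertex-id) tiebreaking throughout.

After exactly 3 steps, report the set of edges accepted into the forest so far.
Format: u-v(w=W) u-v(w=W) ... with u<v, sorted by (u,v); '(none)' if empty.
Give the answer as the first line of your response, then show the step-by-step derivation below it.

1-2(w=3) 1-5(w=11) 4-5(w=11)

step 1: add edge 1-2 (w=3); MST = {1-2(w=3)}
step 2: add edge 1-5 (w=11); MST = {1-2(w=3) 1-5(w=11)}
step 3: add edge 4-5 (w=11); MST = {1-2(w=3) 1-5(w=11) 4-5(w=11)}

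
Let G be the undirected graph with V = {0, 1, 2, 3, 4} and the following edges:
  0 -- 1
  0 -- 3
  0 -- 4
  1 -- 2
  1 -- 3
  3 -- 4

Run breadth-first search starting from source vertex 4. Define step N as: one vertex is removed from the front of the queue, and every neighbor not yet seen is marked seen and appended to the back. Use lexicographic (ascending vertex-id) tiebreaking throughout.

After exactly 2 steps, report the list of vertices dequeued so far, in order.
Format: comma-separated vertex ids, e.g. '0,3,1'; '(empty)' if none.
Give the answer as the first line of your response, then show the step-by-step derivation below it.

4,0

step 1: dequeue 4; queue=[0,3]; order=4
step 2: dequeue 0; queue=[3,1]; order=4,0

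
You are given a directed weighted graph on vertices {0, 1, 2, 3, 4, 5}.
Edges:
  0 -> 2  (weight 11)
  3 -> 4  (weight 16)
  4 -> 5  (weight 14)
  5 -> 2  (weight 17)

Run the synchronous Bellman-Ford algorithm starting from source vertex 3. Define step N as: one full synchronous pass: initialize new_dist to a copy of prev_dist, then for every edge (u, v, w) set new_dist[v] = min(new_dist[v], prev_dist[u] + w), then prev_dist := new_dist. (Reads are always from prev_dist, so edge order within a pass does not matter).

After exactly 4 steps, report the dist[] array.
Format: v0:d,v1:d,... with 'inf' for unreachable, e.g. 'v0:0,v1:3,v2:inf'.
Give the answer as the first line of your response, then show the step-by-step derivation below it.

v0:inf,v1:inf,v2:47,v3:0,v4:16,v5:30

step 1: dist = v0:inf,v1:inf,v2:inf,v3:0,v4:16,v5:inf
step 2: dist = v0:inf,v1:inf,v2:inf,v3:0,v4:16,v5:30
step 3: dist = v0:inf,v1:inf,v2:47,v3:0,v4:16,v5:30
step 4: dist = v0:inf,v1:inf,v2:47,v3:0,v4:16,v5:30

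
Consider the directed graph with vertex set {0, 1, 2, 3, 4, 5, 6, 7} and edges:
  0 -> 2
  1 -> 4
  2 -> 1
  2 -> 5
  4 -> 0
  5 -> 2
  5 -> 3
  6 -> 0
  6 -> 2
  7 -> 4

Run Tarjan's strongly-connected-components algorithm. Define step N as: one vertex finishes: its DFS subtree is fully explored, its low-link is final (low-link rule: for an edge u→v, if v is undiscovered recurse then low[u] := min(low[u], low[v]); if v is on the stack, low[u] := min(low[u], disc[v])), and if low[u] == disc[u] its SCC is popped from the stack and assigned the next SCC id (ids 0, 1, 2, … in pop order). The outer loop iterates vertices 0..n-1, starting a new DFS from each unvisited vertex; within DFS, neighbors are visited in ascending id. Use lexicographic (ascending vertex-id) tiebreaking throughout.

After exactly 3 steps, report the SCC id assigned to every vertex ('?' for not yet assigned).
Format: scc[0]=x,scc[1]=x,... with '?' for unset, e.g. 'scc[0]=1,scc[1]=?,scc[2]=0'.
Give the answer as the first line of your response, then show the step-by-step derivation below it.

scc[0]=?,scc[1]=?,scc[2]=?,scc[3]=0,scc[4]=?,scc[5]=?,scc[6]=?,scc[7]=?

step 1: low=(low[0]=0,low[1]=2,low[2]=1,low[3]=?,low[4]=0,low[5]=?,low[6]=?,low[7]=?); scc=(scc[0]=?,scc[1]=?,scc[2]=?,scc[3]=?,scc[4]=?,scc[5]=?,scc[6]=?,scc[7]=?)
step 2: low=(low[0]=0,low[1]=0,low[2]=1,low[3]=?,low[4]=0,low[5]=?,low[6]=?,low[7]=?); scc=(scc[0]=?,scc[1]=?,scc[2]=?,scc[3]=?,scc[4]=?,scc[5]=?,scc[6]=?,scc[7]=?)
step 3: low=(low[0]=0,low[1]=0,low[2]=0,low[3]=5,low[4]=0,low[5]=1,low[6]=?,low[7]=?); scc=(scc[0]=?,scc[1]=?,scc[2]=?,scc[3]=0,scc[4]=?,scc[5]=?,scc[6]=?,scc[7]=?)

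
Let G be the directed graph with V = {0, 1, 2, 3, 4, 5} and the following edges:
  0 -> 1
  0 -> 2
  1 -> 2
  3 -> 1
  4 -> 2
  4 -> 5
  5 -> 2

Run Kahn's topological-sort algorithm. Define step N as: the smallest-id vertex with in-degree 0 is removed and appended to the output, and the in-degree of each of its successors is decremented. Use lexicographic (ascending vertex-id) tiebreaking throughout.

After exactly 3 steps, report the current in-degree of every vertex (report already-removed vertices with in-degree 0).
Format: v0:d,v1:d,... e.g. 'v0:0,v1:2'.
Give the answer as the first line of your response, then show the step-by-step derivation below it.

v0:0,v1:0,v2:2,v3:0,v4:0,v5:1

step 1: output 0; order=[0]; indeg=(0,1,3,0,0,1)
step 2: output 3; order=[0,3]; indeg=(0,0,3,0,0,1)
step 3: output 1; order=[0,3,1]; indeg=(0,0,2,0,0,1)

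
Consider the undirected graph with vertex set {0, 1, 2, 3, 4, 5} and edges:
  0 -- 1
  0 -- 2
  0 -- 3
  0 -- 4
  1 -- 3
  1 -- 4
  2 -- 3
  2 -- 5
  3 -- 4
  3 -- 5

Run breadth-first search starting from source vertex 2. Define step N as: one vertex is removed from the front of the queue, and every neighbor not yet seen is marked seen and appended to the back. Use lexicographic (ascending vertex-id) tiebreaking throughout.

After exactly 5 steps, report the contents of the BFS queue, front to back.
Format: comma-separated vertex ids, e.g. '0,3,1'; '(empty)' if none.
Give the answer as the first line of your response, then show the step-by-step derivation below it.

4

step 1: dequeue 2; queue=[0,3,5]; order=2
step 2: dequeue 0; queue=[3,5,1,4]; order=2,0
step 3: dequeue 3; queue=[5,1,4]; order=2,0,3
step 4: dequeue 5; queue=[1,4]; order=2,0,3,5
step 5: dequeue 1; queue=[4]; order=2,0,3,5,1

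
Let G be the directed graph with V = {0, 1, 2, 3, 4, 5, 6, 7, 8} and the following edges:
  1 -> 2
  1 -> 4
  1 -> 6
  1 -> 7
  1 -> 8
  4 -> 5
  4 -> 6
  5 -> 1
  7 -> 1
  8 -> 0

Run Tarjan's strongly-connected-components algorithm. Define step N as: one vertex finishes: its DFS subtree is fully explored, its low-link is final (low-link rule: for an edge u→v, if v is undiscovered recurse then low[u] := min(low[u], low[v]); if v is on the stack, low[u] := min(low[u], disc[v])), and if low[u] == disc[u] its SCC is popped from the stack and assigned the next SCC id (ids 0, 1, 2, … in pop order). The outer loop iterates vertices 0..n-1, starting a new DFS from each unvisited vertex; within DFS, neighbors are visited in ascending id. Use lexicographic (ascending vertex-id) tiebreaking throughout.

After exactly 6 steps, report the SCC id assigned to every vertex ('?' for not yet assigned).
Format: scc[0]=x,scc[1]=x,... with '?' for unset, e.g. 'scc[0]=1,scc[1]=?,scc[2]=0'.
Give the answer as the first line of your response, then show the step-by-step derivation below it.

scc[0]=0,scc[1]=?,scc[2]=1,scc[3]=?,scc[4]=?,scc[5]=?,scc[6]=2,scc[7]=?,scc[8]=?

step 1: low=(low[0]=0,low[1]=?,low[2]=?,low[3]=?,low[4]=?,low[5]=?,low[6]=?,low[7]=?,low[8]=?); scc=(scc[0]=0,scc[1]=?,scc[2]=?,scc[3]=?,scc[4]=?,scc[5]=?,scc[6]=?,scc[7]=?,scc[8]=?)
step 2: low=(low[0]=0,low[1]=1,low[2]=2,low[3]=?,low[4]=?,low[5]=?,low[6]=?,low[7]=?,low[8]=?); scc=(scc[0]=0,scc[1]=?,scc[2]=1,scc[3]=?,scc[4]=?,scc[5]=?,scc[6]=?,scc[7]=?,scc[8]=?)
step 3: low=(low[0]=0,low[1]=1,low[2]=2,low[3]=?,low[4]=3,low[5]=1,low[6]=?,low[7]=?,low[8]=?); scc=(scc[0]=0,scc[1]=?,scc[2]=1,scc[3]=?,scc[4]=?,scc[5]=?,scc[6]=?,scc[7]=?,scc[8]=?)
step 4: low=(low[0]=0,low[1]=1,low[2]=2,low[3]=?,low[4]=1,low[5]=1,low[6]=5,low[7]=?,low[8]=?); scc=(scc[0]=0,scc[1]=?,scc[2]=1,scc[3]=?,scc[4]=?,scc[5]=?,scc[6]=2,scc[7]=?,scc[8]=?)
step 5: low=(low[0]=0,low[1]=1,low[2]=2,low[3]=?,low[4]=1,low[5]=1,low[6]=5,low[7]=?,low[8]=?); scc=(scc[0]=0,scc[1]=?,scc[2]=1,scc[3]=?,scc[4]=?,scc[5]=?,scc[6]=2,scc[7]=?,scc[8]=?)
step 6: low=(low[0]=0,low[1]=1,low[2]=2,low[3]=?,low[4]=1,low[5]=1,low[6]=5,low[7]=1,low[8]=?); scc=(scc[0]=0,scc[1]=?,scc[2]=1,scc[3]=?,scc[4]=?,scc[5]=?,scc[6]=2,scc[7]=?,scc[8]=?)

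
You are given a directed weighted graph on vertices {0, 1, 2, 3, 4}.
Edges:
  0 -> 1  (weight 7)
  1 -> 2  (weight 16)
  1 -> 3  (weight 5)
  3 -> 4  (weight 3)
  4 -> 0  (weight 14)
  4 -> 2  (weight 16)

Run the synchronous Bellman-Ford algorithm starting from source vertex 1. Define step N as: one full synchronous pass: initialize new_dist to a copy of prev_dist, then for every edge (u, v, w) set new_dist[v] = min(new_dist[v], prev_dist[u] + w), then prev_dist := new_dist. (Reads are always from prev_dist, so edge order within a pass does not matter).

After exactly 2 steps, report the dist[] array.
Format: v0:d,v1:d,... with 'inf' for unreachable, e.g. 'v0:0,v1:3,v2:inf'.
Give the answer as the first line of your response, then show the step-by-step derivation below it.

v0:inf,v1:0,v2:16,v3:5,v4:8

step 1: dist = v0:inf,v1:0,v2:16,v3:5,v4:inf
step 2: dist = v0:inf,v1:0,v2:16,v3:5,v4:8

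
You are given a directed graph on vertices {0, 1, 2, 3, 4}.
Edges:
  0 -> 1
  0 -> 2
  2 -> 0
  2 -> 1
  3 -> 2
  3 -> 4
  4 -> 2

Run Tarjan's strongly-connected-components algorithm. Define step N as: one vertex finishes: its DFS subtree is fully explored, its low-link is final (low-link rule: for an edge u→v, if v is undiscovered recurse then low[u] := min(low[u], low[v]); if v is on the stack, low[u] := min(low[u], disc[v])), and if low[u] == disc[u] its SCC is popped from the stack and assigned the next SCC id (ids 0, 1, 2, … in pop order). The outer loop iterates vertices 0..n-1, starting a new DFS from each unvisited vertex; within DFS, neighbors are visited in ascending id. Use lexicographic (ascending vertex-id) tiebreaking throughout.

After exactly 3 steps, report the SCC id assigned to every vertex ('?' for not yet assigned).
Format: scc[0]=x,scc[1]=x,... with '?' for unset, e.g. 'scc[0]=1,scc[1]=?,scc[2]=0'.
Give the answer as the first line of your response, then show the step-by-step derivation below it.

scc[0]=1,scc[1]=0,scc[2]=1,scc[3]=?,scc[4]=?

step 1: low=(low[0]=0,low[1]=1,low[2]=?,low[3]=?,low[4]=?); scc=(scc[0]=?,scc[1]=0,scc[2]=?,scc[3]=?,scc[4]=?)
step 2: low=(low[0]=0,low[1]=1,low[2]=0,low[3]=?,low[4]=?); scc=(scc[0]=?,scc[1]=0,scc[2]=?,scc[3]=?,scc[4]=?)
step 3: low=(low[0]=0,low[1]=1,low[2]=0,low[3]=?,low[4]=?); scc=(scc[0]=1,scc[1]=0,scc[2]=1,scc[3]=?,scc[4]=?)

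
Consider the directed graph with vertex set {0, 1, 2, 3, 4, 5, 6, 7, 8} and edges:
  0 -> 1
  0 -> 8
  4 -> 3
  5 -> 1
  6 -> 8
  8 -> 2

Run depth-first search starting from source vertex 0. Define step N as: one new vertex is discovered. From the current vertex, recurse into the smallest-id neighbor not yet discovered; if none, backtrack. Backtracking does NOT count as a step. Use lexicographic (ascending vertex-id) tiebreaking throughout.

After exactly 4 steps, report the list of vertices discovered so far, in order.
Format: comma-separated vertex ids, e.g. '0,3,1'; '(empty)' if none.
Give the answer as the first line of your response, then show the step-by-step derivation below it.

0,1,8,2

step 1: discover 0; path=0; order=0
step 2: discover 1; path=0>1; order=0,1
step 3: discover 8; path=0>8; order=0,1,8
step 4: discover 2; path=0>8>2; order=0,1,8,2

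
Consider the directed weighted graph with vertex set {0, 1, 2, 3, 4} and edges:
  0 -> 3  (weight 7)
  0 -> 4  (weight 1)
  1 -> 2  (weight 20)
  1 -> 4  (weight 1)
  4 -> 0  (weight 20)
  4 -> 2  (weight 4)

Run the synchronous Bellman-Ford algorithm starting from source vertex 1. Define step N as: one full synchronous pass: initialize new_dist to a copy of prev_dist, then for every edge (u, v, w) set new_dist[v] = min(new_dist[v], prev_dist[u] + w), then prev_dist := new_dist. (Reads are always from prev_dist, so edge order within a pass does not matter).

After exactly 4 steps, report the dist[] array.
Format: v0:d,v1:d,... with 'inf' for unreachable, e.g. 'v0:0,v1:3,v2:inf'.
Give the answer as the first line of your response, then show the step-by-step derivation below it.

v0:21,v1:0,v2:5,v3:28,v4:1

step 1: dist = v0:inf,v1:0,v2:20,v3:inf,v4:1
step 2: dist = v0:21,v1:0,v2:5,v3:inf,v4:1
step 3: dist = v0:21,v1:0,v2:5,v3:28,v4:1
step 4: dist = v0:21,v1:0,v2:5,v3:28,v4:1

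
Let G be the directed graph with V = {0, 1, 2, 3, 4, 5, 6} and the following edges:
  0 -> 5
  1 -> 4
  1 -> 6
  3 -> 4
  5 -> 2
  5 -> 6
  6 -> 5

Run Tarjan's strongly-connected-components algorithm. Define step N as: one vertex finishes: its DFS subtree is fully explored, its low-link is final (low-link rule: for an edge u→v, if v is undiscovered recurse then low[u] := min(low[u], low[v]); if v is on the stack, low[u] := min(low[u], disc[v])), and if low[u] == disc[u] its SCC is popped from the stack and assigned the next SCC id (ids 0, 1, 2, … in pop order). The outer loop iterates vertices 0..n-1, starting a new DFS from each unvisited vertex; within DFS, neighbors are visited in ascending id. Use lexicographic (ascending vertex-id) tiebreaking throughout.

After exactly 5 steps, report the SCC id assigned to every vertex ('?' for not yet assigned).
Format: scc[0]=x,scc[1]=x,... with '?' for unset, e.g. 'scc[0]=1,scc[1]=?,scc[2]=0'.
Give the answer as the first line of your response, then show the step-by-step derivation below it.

scc[0]=2,scc[1]=?,scc[2]=0,scc[3]=?,scc[4]=3,scc[5]=1,scc[6]=1

step 1: low=(low[0]=0,low[1]=?,low[2]=2,low[3]=?,low[4]=?,low[5]=1,low[6]=?); scc=(scc[0]=?,scc[1]=?,scc[2]=0,scc[3]=?,scc[4]=?,scc[5]=?,scc[6]=?)
step 2: low=(low[0]=0,low[1]=?,low[2]=2,low[3]=?,low[4]=?,low[5]=1,low[6]=1); scc=(scc[0]=?,scc[1]=?,scc[2]=0,scc[3]=?,scc[4]=?,scc[5]=?,scc[6]=?)
step 3: low=(low[0]=0,low[1]=?,low[2]=2,low[3]=?,low[4]=?,low[5]=1,low[6]=1); scc=(scc[0]=?,scc[1]=?,scc[2]=0,scc[3]=?,scc[4]=?,scc[5]=1,scc[6]=1)
step 4: low=(low[0]=0,low[1]=?,low[2]=2,low[3]=?,low[4]=?,low[5]=1,low[6]=1); scc=(scc[0]=2,scc[1]=?,scc[2]=0,scc[3]=?,scc[4]=?,scc[5]=1,scc[6]=1)
step 5: low=(low[0]=0,low[1]=4,low[2]=2,low[3]=?,low[4]=5,low[5]=1,low[6]=1); scc=(scc[0]=2,scc[1]=?,scc[2]=0,scc[3]=?,scc[4]=3,scc[5]=1,scc[6]=1)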